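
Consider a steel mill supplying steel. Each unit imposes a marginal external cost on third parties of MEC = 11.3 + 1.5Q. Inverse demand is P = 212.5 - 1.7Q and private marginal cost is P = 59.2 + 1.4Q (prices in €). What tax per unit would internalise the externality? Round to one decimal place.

Social marginal cost = private MC + MEC = 70.5 + 2.9Q.
Set SMC = demand: 70.5 + 2.9Q = 212.5 - 1.7Q → Q* = 30.8696.
The Pigouvian tax equals MEC at Q*: 11.3 + 1.5×30.8696 = 57.6044.

tax = €57.6 per unit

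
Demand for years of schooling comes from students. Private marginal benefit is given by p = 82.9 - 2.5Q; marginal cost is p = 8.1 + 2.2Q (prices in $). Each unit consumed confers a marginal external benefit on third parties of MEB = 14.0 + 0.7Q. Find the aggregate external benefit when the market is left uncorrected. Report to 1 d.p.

$311.5

Market equilibrium (private): 8.1 + 2.2Q = 82.9 - 2.5Q → Q_m = 15.9149.
Total external benefit = ∫₀^{Q_m} (14.0 + 0.7Q) dQ = 14.0×15.9149 + ½×0.7×15.9149² = 311.4580.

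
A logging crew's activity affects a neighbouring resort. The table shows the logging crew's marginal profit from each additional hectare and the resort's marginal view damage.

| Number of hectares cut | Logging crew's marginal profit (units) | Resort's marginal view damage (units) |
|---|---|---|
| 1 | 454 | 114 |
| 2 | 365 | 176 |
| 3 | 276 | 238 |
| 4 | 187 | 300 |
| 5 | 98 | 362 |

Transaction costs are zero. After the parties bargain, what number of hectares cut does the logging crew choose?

3

Bargaining reaches the level where marginal profit last exceeds marginal view damage.
That holds through level 3 (276 ≥ 238) but not at 4 (187 < 300).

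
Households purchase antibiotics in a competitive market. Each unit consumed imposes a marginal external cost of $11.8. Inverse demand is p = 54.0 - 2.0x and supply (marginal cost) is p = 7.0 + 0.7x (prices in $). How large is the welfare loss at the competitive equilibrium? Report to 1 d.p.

DWL = $25.8

Market equilibrium (private): 7.0 + 0.7x = 54.0 - 2.0x → x_m = 17.4074.
Social marginal benefit = demand − MEC = 42.2 - 2.0x.
Set SMB = MC: 42.2 - 2.0x = 7.0 + 0.7x → x* = 13.0370.
The loss is the area between SMB and MC from x* to x_m; with linear curves that's a triangle of height MEC(x_m).
DWL = ½ × 4.3704 × 11.8000 = 25.7854.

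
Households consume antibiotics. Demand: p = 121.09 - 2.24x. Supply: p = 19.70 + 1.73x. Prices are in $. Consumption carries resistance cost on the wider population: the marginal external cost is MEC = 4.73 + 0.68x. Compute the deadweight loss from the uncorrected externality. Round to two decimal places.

Market equilibrium (private): 19.70 + 1.73x = 121.09 - 2.24x → x_m = 25.5390.
Social marginal benefit = demand − MEC = 116.36 - 2.92x.
Set SMB = MC: 116.36 - 2.92x = 19.70 + 1.73x → x* = 20.7871.
The loss is the area between SMB and MC from x* to x_m; with linear curves that's a triangle of height MEC(x_m).
DWL = ½ × 4.7519 × 22.0965 = 52.5002.

DWL = $52.50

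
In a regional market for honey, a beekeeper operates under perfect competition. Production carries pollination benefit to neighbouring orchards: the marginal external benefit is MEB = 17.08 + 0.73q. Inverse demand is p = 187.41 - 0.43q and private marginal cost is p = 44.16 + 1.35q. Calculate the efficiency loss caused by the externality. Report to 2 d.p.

DWL = 2738.08

Market equilibrium (private): 44.16 + 1.35q = 187.41 - 0.43q → q_m = 80.4775.
Social marginal cost = private MC − MEB = 27.08 + 0.62q.
Set SMC = demand: 27.08 + 0.62q = 187.41 - 0.43q → q* = 152.6952.
Height of the DWL triangle at q_m is demand(q_m) − SMC(q_m) = MEB(q_m) = 75.8286.
DWL = ½ × 72.2177 × 75.8286 = 2738.0835.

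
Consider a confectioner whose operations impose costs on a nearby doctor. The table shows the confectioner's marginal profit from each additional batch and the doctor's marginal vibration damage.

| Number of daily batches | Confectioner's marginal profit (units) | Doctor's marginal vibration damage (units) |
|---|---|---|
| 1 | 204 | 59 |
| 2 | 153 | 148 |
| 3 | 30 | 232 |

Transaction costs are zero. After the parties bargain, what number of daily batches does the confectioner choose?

2

Bargaining reaches the level where marginal profit last exceeds marginal vibration damage.
That holds through level 2 (153 ≥ 148) but not at 3 (30 < 232).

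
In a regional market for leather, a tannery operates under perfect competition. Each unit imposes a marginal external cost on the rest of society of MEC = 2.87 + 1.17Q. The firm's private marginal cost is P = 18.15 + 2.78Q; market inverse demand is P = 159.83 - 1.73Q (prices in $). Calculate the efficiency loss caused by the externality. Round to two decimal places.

Market equilibrium (private): 18.15 + 2.78Q = 159.83 - 1.73Q → Q_m = 31.4146.
Social marginal cost = private MC + MEC = 21.02 + 3.95Q.
Set SMC = demand: 21.02 + 3.95Q = 159.83 - 1.73Q → Q* = 24.4384.
The loss is the area between SMC and demand from Q* to Q_m; with linear curves that's a triangle of height MEC(Q_m).
DWL = ½ × 6.9762 × 39.6251 = 138.2163.

DWL = $138.22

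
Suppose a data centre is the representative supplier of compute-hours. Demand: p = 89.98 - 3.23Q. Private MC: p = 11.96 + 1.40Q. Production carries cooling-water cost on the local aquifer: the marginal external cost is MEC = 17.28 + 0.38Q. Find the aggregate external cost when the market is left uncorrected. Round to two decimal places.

345.14

Market equilibrium (private): 11.96 + 1.40Q = 89.98 - 3.23Q → Q_m = 16.8510.
Total external cost = ∫₀^{Q_m} (17.28 + 0.38Q) dQ = 17.28×16.8510 + ½×0.38×16.8510² = 345.1370.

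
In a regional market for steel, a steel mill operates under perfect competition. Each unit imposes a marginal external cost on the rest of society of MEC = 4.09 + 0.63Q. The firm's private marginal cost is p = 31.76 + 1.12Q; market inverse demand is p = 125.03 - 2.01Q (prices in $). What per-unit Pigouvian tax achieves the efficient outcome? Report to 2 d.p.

tax = $19.03 per unit

Social marginal cost = private MC + MEC = 35.85 + 1.75Q.
Set SMC = demand: 35.85 + 1.75Q = 125.03 - 2.01Q → Q* = 23.7181.
The Pigouvian tax equals MEC at Q*: 4.09 + 0.63×23.7181 = 19.0324.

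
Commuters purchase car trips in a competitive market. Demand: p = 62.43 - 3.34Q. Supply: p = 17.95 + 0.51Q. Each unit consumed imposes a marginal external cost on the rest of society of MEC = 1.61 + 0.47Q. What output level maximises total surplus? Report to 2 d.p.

Social marginal benefit = demand − MEC = 60.82 - 3.81Q.
Set SMB = MC: 60.82 - 3.81Q = 17.95 + 0.51Q → Q* = 9.9236.

Q* = 9.92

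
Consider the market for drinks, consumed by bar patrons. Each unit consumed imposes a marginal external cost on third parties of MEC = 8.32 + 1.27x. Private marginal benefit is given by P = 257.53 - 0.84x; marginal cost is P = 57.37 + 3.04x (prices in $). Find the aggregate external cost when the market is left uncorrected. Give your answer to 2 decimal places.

$2119.12

Market equilibrium (private): 57.37 + 3.04x = 257.53 - 0.84x → x_m = 51.5876.
Total external cost = ∫₀^{x_m} (8.32 + 1.27x) dx = 8.32×51.5876 + ½×1.27×51.5876² = 2119.1219.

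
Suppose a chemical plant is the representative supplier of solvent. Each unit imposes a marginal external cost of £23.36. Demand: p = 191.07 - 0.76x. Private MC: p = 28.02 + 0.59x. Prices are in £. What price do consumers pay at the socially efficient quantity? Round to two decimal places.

P = £112.43

Social marginal cost = private MC + MEC = 51.38 + 0.59x.
Set SMC = demand: 51.38 + 0.59x = 191.07 - 0.76x → x* = 103.4741.
Consumer price on the demand curve at x*: 191.07 − 0.76×103.4741 = 112.4297.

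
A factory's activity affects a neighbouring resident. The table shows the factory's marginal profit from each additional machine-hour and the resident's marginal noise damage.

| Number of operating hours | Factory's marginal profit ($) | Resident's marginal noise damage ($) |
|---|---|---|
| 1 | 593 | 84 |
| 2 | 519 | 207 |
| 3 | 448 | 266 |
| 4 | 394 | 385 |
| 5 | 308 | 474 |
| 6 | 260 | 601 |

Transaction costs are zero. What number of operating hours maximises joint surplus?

4

Bargaining reaches the level where marginal profit last exceeds marginal noise damage.
That holds through level 4 (394 ≥ 385) but not at 5 (308 < 474).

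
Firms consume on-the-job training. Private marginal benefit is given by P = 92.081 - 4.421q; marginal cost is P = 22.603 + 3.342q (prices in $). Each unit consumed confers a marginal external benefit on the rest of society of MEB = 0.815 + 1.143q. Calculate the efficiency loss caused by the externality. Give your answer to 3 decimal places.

DWL = $9.213

Market equilibrium (private): 22.603 + 3.342q = 92.081 - 4.421q → q_m = 8.9499.
Social marginal benefit = demand + MEB = 92.896 - 3.278q.
Set SMB = MC: 92.896 - 3.278q = 22.603 + 3.342q → q* = 10.6183.
Between q* and q_m the wedge SMB − MC runs linearly from 0 to MEB(q_m), so the loss is a triangle.
DWL = ½ × 1.6684 × 11.0447 = 9.2135.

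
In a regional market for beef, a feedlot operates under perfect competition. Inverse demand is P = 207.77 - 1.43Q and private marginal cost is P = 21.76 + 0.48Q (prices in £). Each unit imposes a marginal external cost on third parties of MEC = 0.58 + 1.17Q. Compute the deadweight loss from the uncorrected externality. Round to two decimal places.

Market equilibrium (private): 21.76 + 0.48Q = 207.77 - 1.43Q → Q_m = 97.3874.
Social marginal cost = private MC + MEC = 22.34 + 1.65Q.
Set SMC = demand: 22.34 + 1.65Q = 207.77 - 1.43Q → Q* = 60.2045.
The welfare-loss triangle has base |Q_m − Q*| and height MEC(Q_m) (the vertical gap between SMC and demand is zero at Q* and MEC at Q_m).
DWL = ½ × 37.1829 × 114.5233 = 2129.1542.

DWL = £2129.15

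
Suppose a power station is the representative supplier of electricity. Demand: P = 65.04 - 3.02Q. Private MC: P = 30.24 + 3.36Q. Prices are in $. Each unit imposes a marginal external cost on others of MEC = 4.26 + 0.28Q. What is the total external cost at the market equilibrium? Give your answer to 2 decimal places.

$27.40

Market equilibrium (private): 30.24 + 3.36Q = 65.04 - 3.02Q → Q_m = 5.4545.
Total external cost = ∫₀^{Q_m} (4.26 + 0.28Q) dQ = 4.26×5.4545 + ½×0.28×5.4545² = 27.4014.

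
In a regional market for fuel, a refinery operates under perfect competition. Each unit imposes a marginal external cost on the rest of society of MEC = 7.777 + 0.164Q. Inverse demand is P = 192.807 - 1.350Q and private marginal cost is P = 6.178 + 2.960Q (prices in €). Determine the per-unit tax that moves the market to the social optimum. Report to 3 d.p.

tax = €14.333 per unit

Social marginal cost = private MC + MEC = 13.955 + 3.124Q.
Set SMC = demand: 13.955 + 3.124Q = 192.807 - 1.350Q → Q* = 39.9759.
The Pigouvian tax equals MEC at Q*: 7.777 + 0.164×39.9759 = 14.3330.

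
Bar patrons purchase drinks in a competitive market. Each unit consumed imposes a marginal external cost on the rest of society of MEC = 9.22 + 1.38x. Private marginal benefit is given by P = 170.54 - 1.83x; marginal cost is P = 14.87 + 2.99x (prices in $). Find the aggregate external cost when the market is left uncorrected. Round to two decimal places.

$1017.50

Market equilibrium (private): 14.87 + 2.99x = 170.54 - 1.83x → x_m = 32.2967.
Total external cost = ∫₀^{x_m} (9.22 + 1.38x) dx = 9.22×32.2967 + ½×1.38×32.2967² = 1017.4986.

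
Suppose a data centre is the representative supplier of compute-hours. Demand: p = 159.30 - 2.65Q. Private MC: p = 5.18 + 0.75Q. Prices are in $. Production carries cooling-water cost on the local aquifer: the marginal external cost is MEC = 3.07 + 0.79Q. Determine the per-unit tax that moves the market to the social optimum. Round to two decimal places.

tax = $31.55 per unit

Social marginal cost = private MC + MEC = 8.25 + 1.54Q.
Set SMC = demand: 8.25 + 1.54Q = 159.30 - 2.65Q → Q* = 36.0501.
The Pigouvian tax equals MEC at Q*: 3.07 + 0.79×36.0501 = 31.5496.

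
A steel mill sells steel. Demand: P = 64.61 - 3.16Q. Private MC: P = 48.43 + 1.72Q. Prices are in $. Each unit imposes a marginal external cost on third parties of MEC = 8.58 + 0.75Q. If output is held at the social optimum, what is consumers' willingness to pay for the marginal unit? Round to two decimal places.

P = $60.34

Social marginal cost = private MC + MEC = 57.01 + 2.47Q.
Set SMC = demand: 57.01 + 2.47Q = 64.61 - 3.16Q → Q* = 1.3499.
Consumer price on the demand curve at Q*: 64.61 − 3.16×1.3499 = 60.3443.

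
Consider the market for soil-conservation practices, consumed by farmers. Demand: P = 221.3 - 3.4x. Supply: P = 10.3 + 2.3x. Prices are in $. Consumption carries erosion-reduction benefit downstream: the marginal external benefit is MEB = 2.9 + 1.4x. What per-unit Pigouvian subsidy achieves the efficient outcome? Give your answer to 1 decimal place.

Social marginal benefit = demand + MEB = 224.2 - 2.0x.
Set SMB = MC: 224.2 - 2.0x = 10.3 + 2.3x → x* = 49.7442.
The Pigouvian subsidy equals MEB at x*: 2.9 + 1.4×49.7442 = 72.5419.

subsidy = $72.5 per unit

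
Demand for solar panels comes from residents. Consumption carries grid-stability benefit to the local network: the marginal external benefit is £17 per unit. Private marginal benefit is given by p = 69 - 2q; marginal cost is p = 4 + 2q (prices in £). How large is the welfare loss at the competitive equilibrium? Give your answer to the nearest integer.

Market equilibrium (private): 4 + 2q = 69 - 2q → q_m = 16.2500.
Social marginal benefit = demand + MEB = 86 - 2q.
Set SMB = MC: 86 - 2q = 4 + 2q → q* = 20.5000.
Height of the DWL triangle at q_m is SMB(q_m) − MC(q_m) = MEB(q_m) = 17.0000.
DWL = ½ × 4.2500 × 17.0000 = 36.1250.

DWL = £36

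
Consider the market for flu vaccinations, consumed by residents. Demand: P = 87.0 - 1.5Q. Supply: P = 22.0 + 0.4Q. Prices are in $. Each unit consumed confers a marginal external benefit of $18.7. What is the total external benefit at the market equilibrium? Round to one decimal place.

$639.7

Market equilibrium (private): 22.0 + 0.4Q = 87.0 - 1.5Q → Q_m = 34.2105.
Total external benefit = MEB × Q_m = 18.7 × 34.2105 = 639.7364.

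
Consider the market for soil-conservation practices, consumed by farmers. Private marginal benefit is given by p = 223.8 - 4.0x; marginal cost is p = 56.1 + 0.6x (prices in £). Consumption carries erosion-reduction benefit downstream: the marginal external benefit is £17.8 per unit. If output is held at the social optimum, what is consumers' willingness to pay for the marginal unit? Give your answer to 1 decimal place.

Social marginal benefit = demand + MEB = 241.6 - 4.0x.
Set SMB = MC: 241.6 - 4.0x = 56.1 + 0.6x → x* = 40.3261.
Consumer price on the demand curve at x*: 223.8 − 4.0×40.3261 = 62.4956.

P = £62.5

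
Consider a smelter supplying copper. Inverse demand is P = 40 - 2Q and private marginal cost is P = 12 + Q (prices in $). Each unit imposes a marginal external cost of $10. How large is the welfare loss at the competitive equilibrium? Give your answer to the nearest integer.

Market equilibrium (private): 12 + Q = 40 - 2Q → Q_m = 9.3333.
Social marginal cost = private MC + MEC = 22 + Q.
Set SMC = demand: 22 + Q = 40 - 2Q → Q* = 6.0000.
Between Q* and Q_m the wedge SMC − demand runs linearly from 0 to MEC(Q_m), so the loss is a triangle.
DWL = ½ × 3.3333 × 10.0000 = 16.6665.

DWL = $17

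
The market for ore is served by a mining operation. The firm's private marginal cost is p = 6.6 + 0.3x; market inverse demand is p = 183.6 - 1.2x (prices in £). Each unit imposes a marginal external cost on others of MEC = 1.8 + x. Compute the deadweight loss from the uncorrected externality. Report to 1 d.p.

Market equilibrium (private): 6.6 + 0.3x = 183.6 - 1.2x → x_m = 118.0000.
Social marginal cost = private MC + MEC = 8.4 + 1.3x.
Set SMC = demand: 8.4 + 1.3x = 183.6 - 1.2x → x* = 70.0800.
Between x* and x_m the wedge SMC − demand runs linearly from 0 to MEC(x_m), so the loss is a triangle.
DWL = ½ × 47.9200 × 119.8000 = 2870.4080.

DWL = £2870.4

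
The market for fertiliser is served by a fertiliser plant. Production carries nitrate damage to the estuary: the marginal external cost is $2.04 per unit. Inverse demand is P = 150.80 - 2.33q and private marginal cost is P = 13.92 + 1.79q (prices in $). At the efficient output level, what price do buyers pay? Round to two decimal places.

P = $74.54

Social marginal cost = private MC + MEC = 15.96 + 1.79q.
Set SMC = demand: 15.96 + 1.79q = 150.80 - 2.33q → q* = 32.7282.
Consumer price on the demand curve at q*: 150.80 − 2.33×32.7282 = 74.5433.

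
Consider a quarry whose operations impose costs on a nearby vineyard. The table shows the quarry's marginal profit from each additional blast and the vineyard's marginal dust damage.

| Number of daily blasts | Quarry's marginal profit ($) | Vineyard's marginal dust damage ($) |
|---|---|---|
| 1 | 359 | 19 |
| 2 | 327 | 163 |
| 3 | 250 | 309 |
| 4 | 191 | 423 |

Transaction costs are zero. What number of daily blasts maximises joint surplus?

Bargaining reaches the level where marginal profit last exceeds marginal dust damage.
That holds through level 2 (327 ≥ 163) but not at 3 (250 < 309).

2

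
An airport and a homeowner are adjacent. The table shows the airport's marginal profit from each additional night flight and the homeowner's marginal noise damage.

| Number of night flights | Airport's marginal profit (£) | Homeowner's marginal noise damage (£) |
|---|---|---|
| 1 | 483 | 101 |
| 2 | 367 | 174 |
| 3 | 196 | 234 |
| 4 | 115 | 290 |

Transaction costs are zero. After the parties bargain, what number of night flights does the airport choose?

2

Bargaining reaches the level where marginal profit last exceeds marginal noise damage.
That holds through level 2 (367 ≥ 174) but not at 3 (196 < 234).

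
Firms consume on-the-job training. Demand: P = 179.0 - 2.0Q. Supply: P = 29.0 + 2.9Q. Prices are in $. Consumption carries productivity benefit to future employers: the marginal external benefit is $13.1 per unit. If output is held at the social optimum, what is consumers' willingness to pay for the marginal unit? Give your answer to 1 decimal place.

Social marginal benefit = demand + MEB = 192.1 - 2.0Q.
Set SMB = MC: 192.1 - 2.0Q = 29.0 + 2.9Q → Q* = 33.2857.
Consumer price on the demand curve at Q*: 179.0 − 2.0×33.2857 = 112.4286.

P = $112.4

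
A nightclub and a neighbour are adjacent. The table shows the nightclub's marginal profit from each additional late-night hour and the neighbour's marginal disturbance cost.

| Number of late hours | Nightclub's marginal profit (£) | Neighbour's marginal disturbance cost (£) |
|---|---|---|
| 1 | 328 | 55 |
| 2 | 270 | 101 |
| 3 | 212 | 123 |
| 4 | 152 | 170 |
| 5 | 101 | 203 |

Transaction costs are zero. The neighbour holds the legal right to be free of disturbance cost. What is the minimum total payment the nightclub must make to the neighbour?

£279

Efficient level: marginal profit ≥ marginal disturbance cost through level 3, so k* = 3.
With the neighbour holding the right, the nightclub must at least compensate total damage at k*: 55 + 101 + 123 = 279.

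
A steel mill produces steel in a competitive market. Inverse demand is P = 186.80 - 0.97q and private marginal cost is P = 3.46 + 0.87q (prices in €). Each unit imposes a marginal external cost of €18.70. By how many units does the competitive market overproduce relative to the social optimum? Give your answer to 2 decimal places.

Market equilibrium (private): 3.46 + 0.87q = 186.80 - 0.97q → q_m = 99.6413.
Social marginal cost = private MC + MEC = 22.16 + 0.87q.
Set SMC = demand: 22.16 + 0.87q = 186.80 - 0.97q → q* = 89.4783.
Gap = |99.6413 − 89.4783| = 10.1630.

10.16 units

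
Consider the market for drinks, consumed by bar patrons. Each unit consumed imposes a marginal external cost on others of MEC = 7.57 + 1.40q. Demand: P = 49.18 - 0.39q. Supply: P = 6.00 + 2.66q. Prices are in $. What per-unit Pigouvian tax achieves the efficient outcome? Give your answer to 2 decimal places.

Social marginal benefit = demand − MEC = 41.61 - 1.79q.
Set SMB = MC: 41.61 - 1.79q = 6.00 + 2.66q → q* = 8.0022.
The Pigouvian tax equals MEC at q*: 7.57 + 1.40×8.0022 = 18.7731.

tax = $18.77 per unit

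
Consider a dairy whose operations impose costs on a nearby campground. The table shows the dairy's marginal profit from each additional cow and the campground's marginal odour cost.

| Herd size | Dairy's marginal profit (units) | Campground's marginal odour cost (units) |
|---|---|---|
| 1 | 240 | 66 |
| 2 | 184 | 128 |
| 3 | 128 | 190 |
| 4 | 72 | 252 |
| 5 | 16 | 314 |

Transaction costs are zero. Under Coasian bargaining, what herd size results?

Bargaining reaches the level where marginal profit last exceeds marginal odour cost.
That holds through level 2 (184 ≥ 128) but not at 3 (128 < 190).

2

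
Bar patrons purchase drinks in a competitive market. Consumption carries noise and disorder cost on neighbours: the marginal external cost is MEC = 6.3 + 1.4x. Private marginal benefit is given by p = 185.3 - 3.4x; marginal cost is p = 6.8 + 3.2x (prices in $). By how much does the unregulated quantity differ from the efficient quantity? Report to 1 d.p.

5.5 units

Market equilibrium (private): 6.8 + 3.2x = 185.3 - 3.4x → x_m = 27.0455.
Social marginal benefit = demand − MEC = 179.0 - 4.8x.
Set SMB = MC: 179.0 - 4.8x = 6.8 + 3.2x → x* = 21.5250.
Gap = |27.0455 − 21.5250| = 5.5205.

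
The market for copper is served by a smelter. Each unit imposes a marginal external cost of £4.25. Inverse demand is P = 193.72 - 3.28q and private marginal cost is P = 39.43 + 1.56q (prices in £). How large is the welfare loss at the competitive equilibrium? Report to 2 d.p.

Market equilibrium (private): 39.43 + 1.56q = 193.72 - 3.28q → q_m = 31.8781.
Social marginal cost = private MC + MEC = 43.68 + 1.56q.
Set SMC = demand: 43.68 + 1.56q = 193.72 - 3.28q → q* = 31.0000.
The loss is the area between SMC and demand from q* to q_m; with linear curves that's a triangle of height MEC(q_m).
DWL = ½ × 0.8781 × 4.2500 = 1.8660.

DWL = £1.87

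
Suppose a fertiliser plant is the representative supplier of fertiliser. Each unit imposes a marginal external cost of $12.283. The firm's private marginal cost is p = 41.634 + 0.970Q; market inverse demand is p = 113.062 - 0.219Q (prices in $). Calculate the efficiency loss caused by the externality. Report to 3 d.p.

DWL = $63.445

Market equilibrium (private): 41.634 + 0.970Q = 113.062 - 0.219Q → Q_m = 60.0740.
Social marginal cost = private MC + MEC = 53.917 + 0.970Q.
Set SMC = demand: 53.917 + 0.970Q = 113.062 - 0.219Q → Q* = 49.7435.
The loss is the area between SMC and demand from Q* to Q_m; with linear curves that's a triangle of height MEC(Q_m).
DWL = ½ × 10.3305 × 12.2830 = 63.4448.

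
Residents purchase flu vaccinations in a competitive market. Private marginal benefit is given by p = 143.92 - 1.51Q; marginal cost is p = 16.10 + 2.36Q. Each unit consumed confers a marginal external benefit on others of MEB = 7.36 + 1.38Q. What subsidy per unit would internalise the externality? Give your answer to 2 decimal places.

Social marginal benefit = demand + MEB = 151.28 - 0.13Q.
Set SMB = MC: 151.28 - 0.13Q = 16.10 + 2.36Q → Q* = 54.2892.
The Pigouvian subsidy equals MEB at Q*: 7.36 + 1.38×54.2892 = 82.2791.

subsidy = 82.28 per unit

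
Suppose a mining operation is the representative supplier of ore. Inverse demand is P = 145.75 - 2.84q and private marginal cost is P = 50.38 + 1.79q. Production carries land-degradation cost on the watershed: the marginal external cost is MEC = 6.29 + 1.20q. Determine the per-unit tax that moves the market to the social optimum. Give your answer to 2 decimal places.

Social marginal cost = private MC + MEC = 56.67 + 2.99q.
Set SMC = demand: 56.67 + 2.99q = 145.75 - 2.84q → q* = 15.2796.
The Pigouvian tax equals MEC at q*: 6.29 + 1.20×15.2796 = 24.6255.

tax = 24.63 per unit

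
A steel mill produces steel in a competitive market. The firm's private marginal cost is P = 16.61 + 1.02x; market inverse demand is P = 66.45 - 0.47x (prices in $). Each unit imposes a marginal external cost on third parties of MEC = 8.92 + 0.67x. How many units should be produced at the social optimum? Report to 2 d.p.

x* = 18.94

Social marginal cost = private MC + MEC = 25.53 + 1.69x.
Set SMC = demand: 25.53 + 1.69x = 66.45 - 0.47x → x* = 18.9444.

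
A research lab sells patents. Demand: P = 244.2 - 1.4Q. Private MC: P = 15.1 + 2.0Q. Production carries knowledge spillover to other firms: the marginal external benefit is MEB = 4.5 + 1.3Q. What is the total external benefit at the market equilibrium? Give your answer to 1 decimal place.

Market equilibrium (private): 15.1 + 2.0Q = 244.2 - 1.4Q → Q_m = 67.3824.
Total external benefit = ∫₀^{Q_m} (4.5 + 1.3Q) dQ = 4.5×67.3824 + ½×1.3×67.3824² = 3254.4729.

3254.5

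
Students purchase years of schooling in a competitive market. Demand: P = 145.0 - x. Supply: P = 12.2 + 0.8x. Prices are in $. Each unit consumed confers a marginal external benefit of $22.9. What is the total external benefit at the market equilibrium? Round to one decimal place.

Market equilibrium (private): 12.2 + 0.8x = 145.0 - x → x_m = 73.7778.
Total external benefit = MEB × x_m = 22.9 × 73.7778 = 1689.5116.

$1689.5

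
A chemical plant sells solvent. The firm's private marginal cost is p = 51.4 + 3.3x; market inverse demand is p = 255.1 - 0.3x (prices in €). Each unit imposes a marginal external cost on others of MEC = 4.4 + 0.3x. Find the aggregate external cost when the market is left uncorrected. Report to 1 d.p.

Market equilibrium (private): 51.4 + 3.3x = 255.1 - 0.3x → x_m = 56.5833.
Total external cost = ∫₀^{x_m} (4.4 + 0.3x) dx = 4.4×56.5833 + ½×0.3×56.5833² = 729.2170.

€729.2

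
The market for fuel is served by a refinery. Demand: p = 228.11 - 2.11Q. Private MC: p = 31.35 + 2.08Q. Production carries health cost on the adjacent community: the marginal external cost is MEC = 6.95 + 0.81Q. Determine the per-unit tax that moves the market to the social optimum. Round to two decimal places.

tax = 37.70 per unit

Social marginal cost = private MC + MEC = 38.30 + 2.89Q.
Set SMC = demand: 38.30 + 2.89Q = 228.11 - 2.11Q → Q* = 37.9620.
The Pigouvian tax equals MEC at Q*: 6.95 + 0.81×37.9620 = 37.6992.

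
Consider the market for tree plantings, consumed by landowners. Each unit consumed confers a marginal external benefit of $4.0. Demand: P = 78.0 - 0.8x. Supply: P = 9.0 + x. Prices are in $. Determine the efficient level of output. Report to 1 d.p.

x* = 40.6

Social marginal benefit = demand + MEB = 82.0 - 0.8x.
Set SMB = MC: 82.0 - 0.8x = 9.0 + x → x* = 40.5556.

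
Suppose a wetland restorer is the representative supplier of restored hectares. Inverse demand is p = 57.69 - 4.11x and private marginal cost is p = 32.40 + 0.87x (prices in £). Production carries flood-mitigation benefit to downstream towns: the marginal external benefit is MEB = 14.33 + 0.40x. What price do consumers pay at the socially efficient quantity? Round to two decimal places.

P = £22.14

Social marginal cost = private MC − MEB = 18.07 + 0.47x.
Set SMC = demand: 18.07 + 0.47x = 57.69 - 4.11x → x* = 8.6507.
Consumer price on the demand curve at x*: 57.69 − 4.11×8.6507 = 22.1356.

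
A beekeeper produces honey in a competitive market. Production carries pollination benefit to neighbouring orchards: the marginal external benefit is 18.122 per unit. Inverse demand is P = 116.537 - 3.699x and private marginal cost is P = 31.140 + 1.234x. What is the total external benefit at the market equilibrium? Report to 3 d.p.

313.717

Market equilibrium (private): 31.140 + 1.234x = 116.537 - 3.699x → x_m = 17.3114.
Total external benefit = MEB × x_m = 18.122 × 17.3114 = 313.7172.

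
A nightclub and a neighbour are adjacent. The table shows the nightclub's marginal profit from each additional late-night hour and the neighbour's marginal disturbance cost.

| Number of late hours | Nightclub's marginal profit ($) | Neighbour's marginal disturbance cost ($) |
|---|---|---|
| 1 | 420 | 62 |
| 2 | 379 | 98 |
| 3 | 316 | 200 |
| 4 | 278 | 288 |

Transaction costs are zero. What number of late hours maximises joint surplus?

Bargaining reaches the level where marginal profit last exceeds marginal disturbance cost.
That holds through level 3 (316 ≥ 200) but not at 4 (278 < 288).

3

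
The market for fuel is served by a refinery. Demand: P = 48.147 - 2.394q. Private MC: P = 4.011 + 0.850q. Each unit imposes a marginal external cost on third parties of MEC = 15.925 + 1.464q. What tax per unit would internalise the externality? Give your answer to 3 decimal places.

Social marginal cost = private MC + MEC = 19.936 + 2.314q.
Set SMC = demand: 19.936 + 2.314q = 48.147 - 2.394q → q* = 5.9921.
The Pigouvian tax equals MEC at q*: 15.925 + 1.464×5.9921 = 24.6974.

tax = 24.697 per unit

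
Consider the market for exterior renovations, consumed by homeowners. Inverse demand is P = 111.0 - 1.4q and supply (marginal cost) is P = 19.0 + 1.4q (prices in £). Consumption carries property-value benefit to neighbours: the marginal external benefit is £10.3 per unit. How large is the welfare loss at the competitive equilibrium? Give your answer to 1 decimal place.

DWL = £18.9

Market equilibrium (private): 19.0 + 1.4q = 111.0 - 1.4q → q_m = 32.8571.
Social marginal benefit = demand + MEB = 121.3 - 1.4q.
Set SMB = MC: 121.3 - 1.4q = 19.0 + 1.4q → q* = 36.5357.
Height of the DWL triangle at q_m is SMB(q_m) − MC(q_m) = MEB(q_m) = 10.3000.
DWL = ½ × 3.6786 × 10.3000 = 18.9448.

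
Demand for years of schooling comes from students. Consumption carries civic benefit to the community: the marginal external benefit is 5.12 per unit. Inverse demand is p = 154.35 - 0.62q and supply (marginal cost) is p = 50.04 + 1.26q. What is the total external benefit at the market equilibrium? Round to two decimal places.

Market equilibrium (private): 50.04 + 1.26q = 154.35 - 0.62q → q_m = 55.4840.
Total external benefit = MEB × q_m = 5.12 × 55.4840 = 284.0781.

284.08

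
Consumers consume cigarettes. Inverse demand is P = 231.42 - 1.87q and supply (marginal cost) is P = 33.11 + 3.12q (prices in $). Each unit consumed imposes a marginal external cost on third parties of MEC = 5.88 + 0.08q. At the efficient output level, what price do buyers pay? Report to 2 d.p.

Social marginal benefit = demand − MEC = 225.54 - 1.95q.
Set SMB = MC: 225.54 - 1.95q = 33.11 + 3.12q → q* = 37.9546.
Consumer price on the demand curve at q*: 231.42 − 1.87×37.9546 = 160.4449.

P = $160.44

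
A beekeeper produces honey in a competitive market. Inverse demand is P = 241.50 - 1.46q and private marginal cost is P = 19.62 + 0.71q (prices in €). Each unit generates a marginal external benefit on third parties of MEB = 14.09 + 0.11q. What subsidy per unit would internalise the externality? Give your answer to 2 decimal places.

Social marginal cost = private MC − MEB = 5.53 + 0.60q.
Set SMC = demand: 5.53 + 0.60q = 241.50 - 1.46q → q* = 114.5485.
The Pigouvian subsidy equals MEB at q*: 14.09 + 0.11×114.5485 = 26.6903.

subsidy = €26.69 per unit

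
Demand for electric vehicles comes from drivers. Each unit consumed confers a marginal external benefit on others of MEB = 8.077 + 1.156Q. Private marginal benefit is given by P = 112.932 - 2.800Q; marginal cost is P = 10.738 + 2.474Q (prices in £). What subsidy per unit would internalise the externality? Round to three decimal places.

subsidy = £39.032 per unit

Social marginal benefit = demand + MEB = 121.009 - 1.644Q.
Set SMB = MC: 121.009 - 1.644Q = 10.738 + 2.474Q → Q* = 26.7778.
The Pigouvian subsidy equals MEB at Q*: 8.077 + 1.156×26.7778 = 39.0321.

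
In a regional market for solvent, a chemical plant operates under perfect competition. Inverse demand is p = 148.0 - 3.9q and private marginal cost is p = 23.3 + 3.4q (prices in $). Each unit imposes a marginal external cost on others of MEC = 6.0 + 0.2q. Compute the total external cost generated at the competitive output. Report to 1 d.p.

$131.7

Market equilibrium (private): 23.3 + 3.4q = 148.0 - 3.9q → q_m = 17.0822.
Total external cost = ∫₀^{q_m} (6.0 + 0.2q) dq = 6.0×17.0822 + ½×0.2×17.0822² = 131.6734.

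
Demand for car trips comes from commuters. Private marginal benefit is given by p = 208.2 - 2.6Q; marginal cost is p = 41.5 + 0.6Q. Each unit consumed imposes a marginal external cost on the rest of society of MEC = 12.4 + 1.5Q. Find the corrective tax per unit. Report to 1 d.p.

tax = 61.6 per unit

Social marginal benefit = demand − MEC = 195.8 - 4.1Q.
Set SMB = MC: 195.8 - 4.1Q = 41.5 + 0.6Q → Q* = 32.8298.
The Pigouvian tax equals MEC at Q*: 12.4 + 1.5×32.8298 = 61.6447.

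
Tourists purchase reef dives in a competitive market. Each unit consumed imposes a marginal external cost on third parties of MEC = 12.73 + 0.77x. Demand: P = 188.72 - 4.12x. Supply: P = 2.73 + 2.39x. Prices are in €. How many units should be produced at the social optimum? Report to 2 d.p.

Social marginal benefit = demand − MEC = 175.99 - 4.89x.
Set SMB = MC: 175.99 - 4.89x = 2.73 + 2.39x → x* = 23.7995.

x* = 23.80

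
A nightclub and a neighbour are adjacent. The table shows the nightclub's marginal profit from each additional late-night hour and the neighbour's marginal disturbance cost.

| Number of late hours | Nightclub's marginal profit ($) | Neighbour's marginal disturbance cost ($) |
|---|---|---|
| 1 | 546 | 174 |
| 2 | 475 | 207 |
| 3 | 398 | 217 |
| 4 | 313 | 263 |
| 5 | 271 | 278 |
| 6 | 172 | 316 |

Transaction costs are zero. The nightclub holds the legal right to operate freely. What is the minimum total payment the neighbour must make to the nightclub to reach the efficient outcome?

$443

Left alone the nightclub would choose level 6 (marginal profit stays positive).
Efficient level: k* = 4 (marginal profit ≥ marginal disturbance cost through 4).
The neighbour must at least cover the nightclub's forgone profit from cutting 6→4: 271 + 172 = 443.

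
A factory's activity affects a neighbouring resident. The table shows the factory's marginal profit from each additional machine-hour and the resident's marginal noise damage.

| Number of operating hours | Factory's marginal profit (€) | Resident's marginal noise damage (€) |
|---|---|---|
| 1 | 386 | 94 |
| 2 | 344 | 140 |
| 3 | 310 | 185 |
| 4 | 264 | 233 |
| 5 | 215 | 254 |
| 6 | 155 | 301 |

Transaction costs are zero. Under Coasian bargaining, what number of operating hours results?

Bargaining reaches the level where marginal profit last exceeds marginal noise damage.
That holds through level 4 (264 ≥ 233) but not at 5 (215 < 254).

4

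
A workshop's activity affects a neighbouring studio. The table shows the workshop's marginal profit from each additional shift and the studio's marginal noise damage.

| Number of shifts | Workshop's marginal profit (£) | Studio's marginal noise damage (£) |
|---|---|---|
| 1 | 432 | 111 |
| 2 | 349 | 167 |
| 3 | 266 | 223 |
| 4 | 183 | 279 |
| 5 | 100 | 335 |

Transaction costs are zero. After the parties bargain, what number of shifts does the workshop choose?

Bargaining reaches the level where marginal profit last exceeds marginal noise damage.
That holds through level 3 (266 ≥ 223) but not at 4 (183 < 279).

3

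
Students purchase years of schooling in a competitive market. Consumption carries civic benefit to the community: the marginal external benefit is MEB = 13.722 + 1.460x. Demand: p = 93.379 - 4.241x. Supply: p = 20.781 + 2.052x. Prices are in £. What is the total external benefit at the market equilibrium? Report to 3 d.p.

£255.454

Market equilibrium (private): 20.781 + 2.052x = 93.379 - 4.241x → x_m = 11.5363.
Total external benefit = ∫₀^{x_m} (13.722 + 1.460x) dx = 13.722×11.5363 + ½×1.460×11.5363² = 255.4540.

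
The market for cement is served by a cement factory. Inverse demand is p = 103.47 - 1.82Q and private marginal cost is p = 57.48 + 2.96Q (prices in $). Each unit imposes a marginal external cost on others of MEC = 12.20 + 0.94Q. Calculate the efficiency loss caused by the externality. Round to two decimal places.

DWL = $39.45

Market equilibrium (private): 57.48 + 2.96Q = 103.47 - 1.82Q → Q_m = 9.6213.
Social marginal cost = private MC + MEC = 69.68 + 3.90Q.
Set SMC = demand: 69.68 + 3.90Q = 103.47 - 1.82Q → Q* = 5.9073.
The loss is the area between SMC and demand from Q* to Q_m; with linear curves that's a triangle of height MEC(Q_m).
DWL = ½ × 3.7140 × 21.2441 = 39.4503.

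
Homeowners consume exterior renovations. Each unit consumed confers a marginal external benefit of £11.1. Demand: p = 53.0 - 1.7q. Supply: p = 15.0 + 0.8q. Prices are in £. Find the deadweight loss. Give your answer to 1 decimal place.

Market equilibrium (private): 15.0 + 0.8q = 53.0 - 1.7q → q_m = 15.2000.
Social marginal benefit = demand + MEB = 64.1 - 1.7q.
Set SMB = MC: 64.1 - 1.7q = 15.0 + 0.8q → q* = 19.6400.
The welfare-loss triangle has base |q_m − q*| and height MEB(q_m) (the vertical gap between SMB and MC is zero at q* and MEB at q_m).
DWL = ½ × 4.4400 × 11.1000 = 24.6420.

DWL = £24.6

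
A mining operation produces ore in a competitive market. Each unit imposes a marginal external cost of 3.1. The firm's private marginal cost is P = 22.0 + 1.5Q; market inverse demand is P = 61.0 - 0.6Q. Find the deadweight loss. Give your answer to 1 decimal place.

DWL = 2.3

Market equilibrium (private): 22.0 + 1.5Q = 61.0 - 0.6Q → Q_m = 18.5714.
Social marginal cost = private MC + MEC = 25.1 + 1.5Q.
Set SMC = demand: 25.1 + 1.5Q = 61.0 - 0.6Q → Q* = 17.0952.
The welfare-loss triangle has base |Q_m − Q*| and height MEC(Q_m) (the vertical gap between SMC and demand is zero at Q* and MEC at Q_m).
DWL = ½ × 1.4762 × 3.1000 = 2.2881.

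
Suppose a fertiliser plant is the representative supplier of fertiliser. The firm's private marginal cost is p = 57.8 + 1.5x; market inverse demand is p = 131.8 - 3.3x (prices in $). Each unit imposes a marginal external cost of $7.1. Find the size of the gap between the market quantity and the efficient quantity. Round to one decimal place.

Market equilibrium (private): 57.8 + 1.5x = 131.8 - 3.3x → x_m = 15.4167.
Social marginal cost = private MC + MEC = 64.9 + 1.5x.
Set SMC = demand: 64.9 + 1.5x = 131.8 - 3.3x → x* = 13.9375.
Gap = |15.4167 − 13.9375| = 1.4792.

1.5 units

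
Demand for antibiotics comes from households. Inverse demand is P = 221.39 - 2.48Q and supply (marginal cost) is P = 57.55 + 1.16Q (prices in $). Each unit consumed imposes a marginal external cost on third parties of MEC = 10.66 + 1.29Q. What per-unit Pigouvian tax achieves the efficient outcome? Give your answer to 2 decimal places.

Social marginal benefit = demand − MEC = 210.73 - 3.77Q.
Set SMB = MC: 210.73 - 3.77Q = 57.55 + 1.16Q → Q* = 31.0710.
The Pigouvian tax equals MEC at Q*: 10.66 + 1.29×31.0710 = 50.7416.

tax = $50.74 per unit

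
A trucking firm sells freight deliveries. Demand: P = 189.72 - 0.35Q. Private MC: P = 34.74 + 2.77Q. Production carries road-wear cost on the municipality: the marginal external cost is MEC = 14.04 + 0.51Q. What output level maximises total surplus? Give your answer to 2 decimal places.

Q* = 38.83

Social marginal cost = private MC + MEC = 48.78 + 3.28Q.
Set SMC = demand: 48.78 + 3.28Q = 189.72 - 0.35Q → Q* = 38.8264.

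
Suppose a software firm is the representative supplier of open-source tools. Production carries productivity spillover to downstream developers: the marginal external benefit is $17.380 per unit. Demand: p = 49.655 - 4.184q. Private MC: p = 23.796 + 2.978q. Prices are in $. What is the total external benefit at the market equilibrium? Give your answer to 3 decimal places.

Market equilibrium (private): 23.796 + 2.978q = 49.655 - 4.184q → q_m = 3.6106.
Total external benefit = MEB × q_m = 17.380 × 3.6106 = 62.7522.

$62.752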